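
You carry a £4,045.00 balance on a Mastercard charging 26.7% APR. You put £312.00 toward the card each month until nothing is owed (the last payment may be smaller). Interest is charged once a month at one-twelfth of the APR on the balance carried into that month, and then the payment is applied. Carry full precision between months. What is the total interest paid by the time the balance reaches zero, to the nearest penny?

£781.04

Monthly rate r = 26.7%/12 = 2.225% = 0.02225.
Payoff takes n = ⌈−ln(1 − rB₀/P)/ln(1+r)⌉ = ⌈15.465⌉ = 16 payments; the last is £146.04.
Total paid = 15·£312.00 + £146.04 = £4,826.04.
Total interest = total paid − principal = £4,826.04 − £4,045.00 = £781.04.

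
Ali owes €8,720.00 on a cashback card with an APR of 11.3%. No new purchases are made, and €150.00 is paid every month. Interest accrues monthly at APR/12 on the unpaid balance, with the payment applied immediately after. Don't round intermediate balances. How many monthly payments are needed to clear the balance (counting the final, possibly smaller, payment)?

Monthly rate r = 11.3%/12 = 0.941667% = 0.00941667.
Recurrence: B ← B·(1+r) − €150.00.
Month 1: interest €82.11; balance after payment €8,652.11.
Month 2: interest €81.47; balance after payment €8,583.59.
Closed form: n = −ln(1 − rB₀/P)/ln(1+r) = −ln(0.45258)/ln(1.00942) ≈ 84.586, so the balance reaches zero during payment 85.

85 months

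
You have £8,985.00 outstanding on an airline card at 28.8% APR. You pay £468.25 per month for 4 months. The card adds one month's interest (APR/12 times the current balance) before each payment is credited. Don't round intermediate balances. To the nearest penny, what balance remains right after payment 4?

£7,937.60

Monthly rate r = 28.8%/12 = 2.4% = 0.024.
Each month: B ← B·(1+r) − £468.25.
Month 1: interest £215.64; balance after payment £8,732.39.
Month 2: interest £209.58; balance after payment £8,473.72.
Month 3: interest £203.37; balance after payment £8,208.84.
Month 4: interest £197.01; balance after payment £7,937.60.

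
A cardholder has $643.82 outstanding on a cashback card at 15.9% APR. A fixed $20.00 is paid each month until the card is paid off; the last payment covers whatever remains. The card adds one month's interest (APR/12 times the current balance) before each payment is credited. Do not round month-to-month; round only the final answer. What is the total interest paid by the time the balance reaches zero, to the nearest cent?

$201.07

Monthly rate r = 15.9%/12 = 1.325% = 0.01325.
Payoff takes n = ⌈−ln(1 − rB₀/P)/ln(1+r)⌉ = ⌈42.244⌉ = 43 payments; the last is $4.89.
Total paid = 42·$20.00 + $4.89 = $844.89.
Total interest = total paid − principal = $844.89 − $643.82 = $201.07.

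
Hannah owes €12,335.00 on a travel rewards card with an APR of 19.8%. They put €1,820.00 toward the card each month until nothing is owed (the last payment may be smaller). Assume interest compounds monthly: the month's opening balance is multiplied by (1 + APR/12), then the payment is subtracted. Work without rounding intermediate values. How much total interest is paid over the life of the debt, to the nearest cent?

€856.25

Monthly rate r = 19.8%/12 = 1.65% = 0.0165.
Payoff takes n = ⌈−ln(1 − rB₀/P)/ln(1+r)⌉ = ⌈7.246⌉ = 8 payments; the last is €451.25.
Total paid = 7·€1,820.00 + €451.25 = €13,191.25.
Total interest = total paid − principal = €13,191.25 − €12,335.00 = €856.25.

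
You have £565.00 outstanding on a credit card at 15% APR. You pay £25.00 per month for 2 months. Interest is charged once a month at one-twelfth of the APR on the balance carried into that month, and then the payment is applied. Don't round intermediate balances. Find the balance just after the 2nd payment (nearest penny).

£528.90

Monthly rate r = 15%/12 = 1.25% = 0.0125.
Each month: B ← B·(1+r) − £25.00.
Month 1: interest £7.06; balance after payment £547.06.
Month 2: interest £6.84; balance after payment £528.90.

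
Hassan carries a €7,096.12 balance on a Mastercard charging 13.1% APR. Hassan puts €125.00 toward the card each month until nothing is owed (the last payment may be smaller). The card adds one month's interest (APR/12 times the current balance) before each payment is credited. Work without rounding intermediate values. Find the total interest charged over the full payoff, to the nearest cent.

Monthly rate r = 13.1%/12 = 1.09167% = 0.0109167.
Payoff takes n = ⌈−ln(1 − rB₀/P)/ln(1+r)⌉ = ⌈89.051⌉ = 90 payments; the last is €6.36.
Total paid = 89·€125.00 + €6.36 = €11,131.36.
Total interest = total paid − principal = €11,131.36 − €7,096.12 = €4,035.24.

€4,035.24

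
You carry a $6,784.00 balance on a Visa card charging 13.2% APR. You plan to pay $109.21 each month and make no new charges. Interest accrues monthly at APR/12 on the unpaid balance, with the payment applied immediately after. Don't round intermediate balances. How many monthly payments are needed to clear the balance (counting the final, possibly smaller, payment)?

106 months

Monthly rate r = 13.2%/12 = 1.1% = 0.011.
Recurrence: B ← B·(1+r) − $109.21.
Month 1: interest $74.62; balance after payment $6,749.41.
Month 2: interest $74.24; balance after payment $6,714.45.
Closed form: n = −ln(1 − rB₀/P)/ln(1+r) = −ln(0.31669)/ln(1.011) ≈ 105.103, so the balance reaches zero during payment 106.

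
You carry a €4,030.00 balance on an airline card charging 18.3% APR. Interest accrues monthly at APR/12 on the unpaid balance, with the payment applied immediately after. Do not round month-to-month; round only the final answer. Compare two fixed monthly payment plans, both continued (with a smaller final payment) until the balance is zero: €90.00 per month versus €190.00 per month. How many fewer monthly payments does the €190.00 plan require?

Monthly rate r = 18.3%/12 = 1.525% = 0.01525.
At €90.00/mo: n = ⌈−ln(1 − rB₀/P)/ln(1+r)⌉ = 76 payments (last €79.15); total interest = total paid − €4,030.00 = €2,799.15.
At €190.00/mo: 26 payments (last €155.78); total interest €875.78.
Payments saved = 76 − 26 = 50.

50 fewer payments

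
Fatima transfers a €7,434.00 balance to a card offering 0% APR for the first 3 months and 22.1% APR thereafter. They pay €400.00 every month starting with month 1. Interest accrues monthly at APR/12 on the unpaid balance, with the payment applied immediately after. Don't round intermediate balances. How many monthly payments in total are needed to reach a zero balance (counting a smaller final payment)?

22 months

Promo months 1–3 at r₀ = 0%/12 = 0; months 4+ at r₁ = 22.1%/12 = 0.0184167.
After month 3 (no interest yet): B = €7,434.00 − 3·€400.00 = €6,234.00.
Then at r₁ with €400.00/mo: n₂ = −ln(1 − r₁·B/P)/ln(1+r₁) ≈ 18.54 → 19 more payments.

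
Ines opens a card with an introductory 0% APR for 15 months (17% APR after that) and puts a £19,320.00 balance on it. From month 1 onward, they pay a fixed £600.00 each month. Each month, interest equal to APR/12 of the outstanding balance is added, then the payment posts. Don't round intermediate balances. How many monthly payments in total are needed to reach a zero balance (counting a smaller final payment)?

35 payments

Promo months 1–15 at r₀ = 0%/12 = 0; months 16+ at r₁ = 17%/12 = 0.0141667.
After month 15 (no interest yet): B = £19,320.00 − 15·£600.00 = £10,320.00.
Then at r₁ with £600.00/mo: n₂ = −ln(1 − r₁·B/P)/ln(1+r₁) ≈ 19.85 → 20 more payments.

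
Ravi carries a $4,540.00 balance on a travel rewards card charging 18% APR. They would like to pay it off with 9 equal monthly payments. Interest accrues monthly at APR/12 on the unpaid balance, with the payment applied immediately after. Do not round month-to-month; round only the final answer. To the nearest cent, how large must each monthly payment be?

$543.03

Monthly rate r = 18%/12 = 1.5% = 0.015.
Level-payment amortization: P = B₀·r / (1 − (1+r)^(−n)) = 4540.00·0.015 / (1 − 1.015^(−9)).
Denominator 1 − (1+r)^(−9) = 0.12540776.
P = 68.1 / 0.12540776 ≈ 543.03.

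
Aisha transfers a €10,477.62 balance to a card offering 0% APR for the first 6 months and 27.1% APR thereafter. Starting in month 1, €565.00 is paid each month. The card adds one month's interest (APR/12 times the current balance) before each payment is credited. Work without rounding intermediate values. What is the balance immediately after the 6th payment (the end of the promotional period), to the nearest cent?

€7,087.62

Promo months 1–6 at r₀ = 0%/12 = 0; months 7+ at r₁ = 27.1%/12 = 0.0225833.
After month 6 (no interest yet): B = €10,477.62 − 6·€565.00 = €7,087.62.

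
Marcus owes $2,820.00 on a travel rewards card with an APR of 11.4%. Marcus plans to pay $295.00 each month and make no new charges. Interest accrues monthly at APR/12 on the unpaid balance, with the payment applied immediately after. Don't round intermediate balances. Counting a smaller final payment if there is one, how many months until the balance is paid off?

11 payments

Monthly rate r = 11.4%/12 = 0.95% = 0.0095.
Recurrence: B ← B·(1+r) − $295.00.
Month 1: interest $26.79; balance after payment $2,551.79.
Month 2: interest $24.24; balance after payment $2,281.03.
Closed form: n = −ln(1 − rB₀/P)/ln(1+r) = −ln(0.90919)/ln(1.0095) ≈ 10.069, so the balance reaches zero during payment 11.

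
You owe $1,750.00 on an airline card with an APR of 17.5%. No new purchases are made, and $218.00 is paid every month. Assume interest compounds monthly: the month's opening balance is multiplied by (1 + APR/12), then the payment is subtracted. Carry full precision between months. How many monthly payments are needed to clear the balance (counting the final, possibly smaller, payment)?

Monthly rate r = 17.5%/12 = 1.45833% = 0.0145833.
Recurrence: B ← B·(1+r) − $218.00.
Month 1: interest $25.52; balance after payment $1,557.52.
Month 2: interest $22.71; balance after payment $1,362.23.
Closed form: n = −ln(1 − rB₀/P)/ln(1+r) = −ln(0.88293)/ln(1.01458) ≈ 8.600, so the balance reaches zero during payment 9.

9 months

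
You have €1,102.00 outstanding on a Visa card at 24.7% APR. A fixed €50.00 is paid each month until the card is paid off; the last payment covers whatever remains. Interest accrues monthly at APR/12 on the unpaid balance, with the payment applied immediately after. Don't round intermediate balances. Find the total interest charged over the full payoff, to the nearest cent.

€381.61

Monthly rate r = 24.7%/12 = 2.05833% = 0.0205833.
Payoff takes n = ⌈−ln(1 − rB₀/P)/ln(1+r)⌉ = ⌈29.670⌉ = 30 payments; the last is €33.61.
Total paid = 29·€50.00 + €33.61 = €1,483.61.
Total interest = total paid − principal = €1,483.61 − €1,102.00 = €381.61.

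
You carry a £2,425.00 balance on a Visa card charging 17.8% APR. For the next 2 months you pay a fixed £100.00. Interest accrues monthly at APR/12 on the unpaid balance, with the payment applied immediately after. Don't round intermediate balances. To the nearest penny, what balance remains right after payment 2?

Monthly rate r = 17.8%/12 = 1.48333% = 0.0148333.
Each month: B ← B·(1+r) − £100.00.
Month 1: interest £35.97; balance after payment £2,360.97.
Month 2: interest £35.02; balance after payment £2,295.99.

£2,295.99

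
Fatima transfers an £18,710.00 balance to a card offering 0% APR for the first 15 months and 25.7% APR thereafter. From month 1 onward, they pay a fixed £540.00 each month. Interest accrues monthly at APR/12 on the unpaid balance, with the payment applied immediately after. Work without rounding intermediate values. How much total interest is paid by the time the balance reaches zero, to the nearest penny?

£3,307.40

Promo months 1–15 at r₀ = 0%/12 = 0; months 16+ at r₁ = 25.7%/12 = 0.0214167.
After month 15 (no interest yet): B = £18,710.00 − 15·£540.00 = £10,610.00.
Then at r₁ with £540.00/mo: n₂ = −ln(1 − r₁·B/P)/ln(1+r₁) ≈ 25.77 → 26 more payments.
Total paid = 40·£540.00 + £417.40 = £22,017.40; interest = £22,017.40 − £18,710.00 = £3,307.40.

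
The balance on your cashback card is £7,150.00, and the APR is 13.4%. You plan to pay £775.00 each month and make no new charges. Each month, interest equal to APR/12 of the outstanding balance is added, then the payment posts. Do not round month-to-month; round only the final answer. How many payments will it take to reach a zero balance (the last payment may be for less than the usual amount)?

Monthly rate r = 13.4%/12 = 1.11667% = 0.0111667.
Recurrence: B ← B·(1+r) − £775.00.
Month 1: interest £79.84; balance after payment £6,454.84.
Month 2: interest £72.08; balance after payment £5,751.92.
Closed form: n = −ln(1 − rB₀/P)/ln(1+r) = −ln(0.89698)/ln(1.01117) ≈ 9.791, so the balance reaches zero during payment 10.

10 payments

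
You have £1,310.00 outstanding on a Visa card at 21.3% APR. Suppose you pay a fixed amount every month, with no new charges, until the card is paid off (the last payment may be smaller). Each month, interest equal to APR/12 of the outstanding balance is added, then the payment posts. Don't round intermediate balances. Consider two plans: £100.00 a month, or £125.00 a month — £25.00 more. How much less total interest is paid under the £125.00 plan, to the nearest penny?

Monthly rate r = 21.3%/12 = 1.775% = 0.01775.
At £100.00/mo: n = ⌈−ln(1 − rB₀/P)/ln(1+r)⌉ = 16 payments (last £4.21); total interest = total paid − £1,310.00 = £194.21.
At £125.00/mo: 12 payments (last £87.49); total interest £152.49.
Interest saved = £194.21 − £152.49 = £41.72.

£41.72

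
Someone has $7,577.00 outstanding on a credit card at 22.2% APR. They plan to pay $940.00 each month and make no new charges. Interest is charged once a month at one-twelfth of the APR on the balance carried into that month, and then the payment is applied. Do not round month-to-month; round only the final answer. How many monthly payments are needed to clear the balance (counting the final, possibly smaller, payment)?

9 months

Monthly rate r = 22.2%/12 = 1.85% = 0.0185.
Recurrence: B ← B·(1+r) − $940.00.
Month 1: interest $140.17; balance after payment $6,777.17.
Month 2: interest $125.38; balance after payment $5,962.55.
Closed form: n = −ln(1 − rB₀/P)/ln(1+r) = −ln(0.85088)/ln(1.0185) ≈ 8.809, so the balance reaches zero during payment 9.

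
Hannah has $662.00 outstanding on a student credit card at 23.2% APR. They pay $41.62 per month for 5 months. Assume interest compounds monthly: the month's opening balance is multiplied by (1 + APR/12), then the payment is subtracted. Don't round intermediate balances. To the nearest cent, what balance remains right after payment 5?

$512.21

Monthly rate r = 23.2%/12 = 1.93333% = 0.0193333.
Each month: B ← B·(1+r) − $41.62.
Month 1: interest $12.80; balance after payment $633.18.
Month 2: interest $12.24; balance after payment $603.80.
Month 3: interest $11.67; balance after payment $573.85.
Month 4: interest $11.09; balance after payment $543.33.
Month 5: interest $10.50; balance after payment $512.21.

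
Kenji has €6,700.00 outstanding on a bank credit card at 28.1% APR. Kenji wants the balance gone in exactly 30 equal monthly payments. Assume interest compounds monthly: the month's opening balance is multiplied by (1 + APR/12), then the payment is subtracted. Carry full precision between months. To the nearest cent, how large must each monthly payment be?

€313.39

Monthly rate r = 28.1%/12 = 2.34167% = 0.0234167.
Level-payment amortization: P = B₀·r / (1 − (1+r)^(−n)) = 6700.00·0.0234167 / (1 − 1.02342^(−30)).
Denominator 1 − (1+r)^(−30) = 0.500626559.
P = 156.892 / 0.500626559 ≈ 313.39.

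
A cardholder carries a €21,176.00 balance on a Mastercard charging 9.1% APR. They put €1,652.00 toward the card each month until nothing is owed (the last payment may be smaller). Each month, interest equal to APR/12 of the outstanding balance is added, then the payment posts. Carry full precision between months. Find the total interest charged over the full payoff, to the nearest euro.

€1,187

Monthly rate r = 9.1%/12 = 0.758333% = 0.00758333.
Payoff takes n = ⌈−ln(1 − rB₀/P)/ln(1+r)⌉ = ⌈13.536⌉ = 14 payments; the last is €887.10.
Total paid = 13·€1,652.00 + €887.10 = €22,363.10.
Total interest = total paid − principal = €22,363.10 − €21,176.00 = €1,187.10.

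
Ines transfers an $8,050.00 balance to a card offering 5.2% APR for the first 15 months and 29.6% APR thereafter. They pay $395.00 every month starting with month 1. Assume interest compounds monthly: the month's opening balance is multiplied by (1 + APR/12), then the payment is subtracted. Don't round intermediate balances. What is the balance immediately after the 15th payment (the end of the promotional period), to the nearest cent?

$2,481.28

Promo months 1–15 at r₀ = 5.2%/12 = 0.00433333; months 16+ at r₁ = 29.6%/12 = 0.0246667.
After month 15: iterate B ← B·(1+r₀) − $395.00 for 15 months → $2,481.28.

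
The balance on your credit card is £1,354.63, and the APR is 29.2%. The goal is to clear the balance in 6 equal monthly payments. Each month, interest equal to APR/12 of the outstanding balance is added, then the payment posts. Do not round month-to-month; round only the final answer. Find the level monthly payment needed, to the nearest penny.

£245.38

Monthly rate r = 29.2%/12 = 2.43333% = 0.0243333.
Level-payment amortization: P = B₀·r / (1 − (1+r)^(−n)) = 1354.63·0.0243333 / (1 − 1.02433^(−6)).
Denominator 1 − (1+r)^(−6) = 0.134330399.
P = 32.9627 / 0.134330399 ≈ 245.38.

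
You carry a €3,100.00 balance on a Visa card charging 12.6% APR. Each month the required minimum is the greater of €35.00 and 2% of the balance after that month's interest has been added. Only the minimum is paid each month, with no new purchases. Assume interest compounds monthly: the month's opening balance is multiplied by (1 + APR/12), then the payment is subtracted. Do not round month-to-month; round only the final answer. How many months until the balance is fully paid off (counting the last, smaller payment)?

Monthly rate r = 12.6%/12 = 1.05% = 0.0105.
While 2% of the post-interest balance exceeds €35.00, each month B ← (B·(1+r))·(1 − 0.02), i.e. B shrinks by the factor (1+r)·0.98 = 0.99029.
This holds for months 1–60. Entering month 61 the balance is €1,726.26; 2% of the post-interest balance is now below €35.00, so the flat €35.00 minimum applies from here.
From month 61 a fixed €35.00 at rate r clears €1,726.26 in 70 more payments. Total: 60 + 70 = 130 months.

130 months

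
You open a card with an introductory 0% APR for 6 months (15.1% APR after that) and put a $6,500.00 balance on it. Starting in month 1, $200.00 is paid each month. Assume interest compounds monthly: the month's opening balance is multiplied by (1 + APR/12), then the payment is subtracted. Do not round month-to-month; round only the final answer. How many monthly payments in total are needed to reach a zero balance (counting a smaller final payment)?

39 payments

Promo months 1–6 at r₀ = 0%/12 = 0; months 7+ at r₁ = 15.1%/12 = 0.0125833.
After month 6 (no interest yet): B = $6,500.00 − 6·$200.00 = $5,300.00.
Then at r₁ with $200.00/mo: n₂ = −ln(1 − r₁·B/P)/ln(1+r₁) ≈ 32.44 → 33 more payments.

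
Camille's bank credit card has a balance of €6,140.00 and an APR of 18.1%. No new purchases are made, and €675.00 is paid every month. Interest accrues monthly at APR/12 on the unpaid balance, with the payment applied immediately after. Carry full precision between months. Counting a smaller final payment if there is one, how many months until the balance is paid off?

10 payments

Monthly rate r = 18.1%/12 = 1.50833% = 0.0150833.
Recurrence: B ← B·(1+r) − €675.00.
Month 1: interest €92.61; balance after payment €5,557.61.
Month 2: interest €83.83; balance after payment €4,966.44.
Closed form: n = −ln(1 − rB₀/P)/ln(1+r) = −ln(0.8628)/ln(1.01508) ≈ 9.858, so the balance reaches zero during payment 10.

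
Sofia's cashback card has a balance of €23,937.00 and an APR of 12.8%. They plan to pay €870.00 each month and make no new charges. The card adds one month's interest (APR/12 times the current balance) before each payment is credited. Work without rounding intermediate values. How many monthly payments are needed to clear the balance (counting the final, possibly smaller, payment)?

33 months

Monthly rate r = 12.8%/12 = 1.06667% = 0.0106667.
Recurrence: B ← B·(1+r) − €870.00.
Month 1: interest €255.33; balance after payment €23,322.33.
Month 2: interest €248.77; balance after payment €22,701.10.
Closed form: n = −ln(1 − rB₀/P)/ln(1+r) = −ln(0.70652)/ln(1.01067) ≈ 32.743, so the balance reaches zero during payment 33.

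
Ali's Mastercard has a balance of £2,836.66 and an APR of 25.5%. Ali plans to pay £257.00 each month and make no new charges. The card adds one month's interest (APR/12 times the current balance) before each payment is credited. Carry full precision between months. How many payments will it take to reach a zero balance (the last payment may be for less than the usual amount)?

Monthly rate r = 25.5%/12 = 2.125% = 0.02125.
Recurrence: B ← B·(1+r) − £257.00.
Month 1: interest £60.28; balance after payment £2,639.94.
Month 2: interest £56.10; balance after payment £2,439.04.
Closed form: n = −ln(1 − rB₀/P)/ln(1+r) = −ln(0.76545)/ln(1.02125) ≈ 12.712, so the balance reaches zero during payment 13.

13 months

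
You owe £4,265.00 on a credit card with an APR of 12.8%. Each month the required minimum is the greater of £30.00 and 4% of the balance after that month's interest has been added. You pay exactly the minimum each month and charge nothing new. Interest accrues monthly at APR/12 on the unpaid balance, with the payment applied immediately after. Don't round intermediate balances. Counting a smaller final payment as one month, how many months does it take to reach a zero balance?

87 months

Monthly rate r = 12.8%/12 = 1.06667% = 0.0106667.
While 4% of the post-interest balance exceeds £30.00, each month B ← (B·(1+r))·(1 − 0.04), i.e. B shrinks by the factor (1+r)·0.96 = 0.97024.
This holds for months 1–58. Entering month 59 the balance is £739.45; 4% of the post-interest balance is now below £30.00, so the flat £30.00 minimum applies from here.
From month 59 a fixed £30.00 at rate r clears £739.45 in 29 more payments. Total: 58 + 29 = 87 months.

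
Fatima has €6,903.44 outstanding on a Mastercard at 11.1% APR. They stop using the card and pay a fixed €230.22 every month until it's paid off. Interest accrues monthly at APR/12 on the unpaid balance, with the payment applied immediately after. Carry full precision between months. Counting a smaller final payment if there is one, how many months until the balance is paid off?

Monthly rate r = 11.1%/12 = 0.925% = 0.00925.
Recurrence: B ← B·(1+r) − €230.22.
Month 1: interest €63.86; balance after payment €6,737.08.
Month 2: interest €62.32; balance after payment €6,569.17.
Closed form: n = −ln(1 − rB₀/P)/ln(1+r) = −ln(0.72263)/ln(1.00925) ≈ 35.282, so the balance reaches zero during payment 36.

36 months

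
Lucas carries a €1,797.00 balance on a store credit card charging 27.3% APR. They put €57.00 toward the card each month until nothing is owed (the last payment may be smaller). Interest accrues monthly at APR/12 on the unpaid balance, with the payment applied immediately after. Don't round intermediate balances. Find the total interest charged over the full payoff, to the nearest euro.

Monthly rate r = 27.3%/12 = 2.275% = 0.02275.
Payoff takes n = ⌈−ln(1 − rB₀/P)/ln(1+r)⌉ = ⌈56.150⌉ = 57 payments; the last is €8.63.
Total paid = 56·€57.00 + €8.63 = €3,200.63.
Total interest = total paid − principal = €3,200.63 − €1,797.00 = €1,403.63.

€1,404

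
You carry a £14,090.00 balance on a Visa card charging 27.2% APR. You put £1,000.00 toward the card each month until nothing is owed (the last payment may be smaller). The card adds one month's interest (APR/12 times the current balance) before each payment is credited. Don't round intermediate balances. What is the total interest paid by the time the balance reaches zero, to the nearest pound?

Monthly rate r = 27.2%/12 = 2.26667% = 0.0226667.
Payoff takes n = ⌈−ln(1 − rB₀/P)/ln(1+r)⌉ = ⌈17.166⌉ = 18 payments; the last is £167.09.
Total paid = 17·£1,000.00 + £167.09 = £17,167.09.
Total interest = total paid − principal = £17,167.09 − £14,090.00 = £3,077.09.

£3,077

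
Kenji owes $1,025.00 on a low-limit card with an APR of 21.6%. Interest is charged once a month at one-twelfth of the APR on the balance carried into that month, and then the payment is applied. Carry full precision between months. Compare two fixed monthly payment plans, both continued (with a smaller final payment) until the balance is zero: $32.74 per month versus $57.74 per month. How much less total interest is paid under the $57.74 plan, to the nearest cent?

Monthly rate r = 21.6%/12 = 1.8% = 0.018.
At $32.74/mo: n = ⌈−ln(1 − rB₀/P)/ln(1+r)⌉ = 47 payments (last $15.49); total interest = total paid − $1,025.00 = $496.53.
At $57.74/mo: 22 payments (last $33.60); total interest $221.14.
Interest saved = $496.53 − $221.14 = $275.39.

$275.39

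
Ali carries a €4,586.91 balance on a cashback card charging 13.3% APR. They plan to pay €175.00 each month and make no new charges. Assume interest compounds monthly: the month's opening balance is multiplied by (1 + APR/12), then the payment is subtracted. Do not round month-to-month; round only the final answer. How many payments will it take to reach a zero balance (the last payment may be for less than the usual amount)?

32 months

Monthly rate r = 13.3%/12 = 1.10833% = 0.0110833.
Recurrence: B ← B·(1+r) − €175.00.
Month 1: interest €50.84; balance after payment €4,462.75.
Month 2: interest €49.46; balance after payment €4,337.21.
Closed form: n = −ln(1 − rB₀/P)/ln(1+r) = −ln(0.7095)/ln(1.01108) ≈ 31.137, so the balance reaches zero during payment 32.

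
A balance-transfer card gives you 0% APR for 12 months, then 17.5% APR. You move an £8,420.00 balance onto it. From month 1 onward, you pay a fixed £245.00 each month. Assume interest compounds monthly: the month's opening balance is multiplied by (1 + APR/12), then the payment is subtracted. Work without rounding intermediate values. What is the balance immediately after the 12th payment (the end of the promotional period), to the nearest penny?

Promo months 1–12 at r₀ = 0%/12 = 0; months 13+ at r₁ = 17.5%/12 = 0.0145833.
After month 12 (no interest yet): B = £8,420.00 − 12·£245.00 = £5,480.00.

£5,480.00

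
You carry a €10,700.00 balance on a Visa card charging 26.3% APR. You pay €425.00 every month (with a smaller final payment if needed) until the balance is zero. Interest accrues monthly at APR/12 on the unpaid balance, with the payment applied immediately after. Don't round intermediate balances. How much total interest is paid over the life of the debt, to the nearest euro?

€5,031

Monthly rate r = 26.3%/12 = 2.19167% = 0.0219167.
Payoff takes n = ⌈−ln(1 − rB₀/P)/ln(1+r)⌉ = ⌈37.015⌉ = 38 payments; the last is €6.39.
Total paid = 37·€425.00 + €6.39 = €15,731.39.
Total interest = total paid − principal = €15,731.39 − €10,700.00 = €5,031.39.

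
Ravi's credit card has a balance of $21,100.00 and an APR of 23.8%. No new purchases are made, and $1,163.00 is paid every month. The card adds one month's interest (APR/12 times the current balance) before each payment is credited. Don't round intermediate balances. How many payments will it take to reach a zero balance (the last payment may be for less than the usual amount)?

23 payments

Monthly rate r = 23.8%/12 = 1.98333% = 0.0198333.
Recurrence: B ← B·(1+r) − $1,163.00.
Month 1: interest $418.48; balance after payment $20,355.48.
Month 2: interest $403.72; balance after payment $19,596.20.
Closed form: n = −ln(1 − rB₀/P)/ln(1+r) = −ln(0.64017)/ln(1.01983) ≈ 22.711, so the balance reaches zero during payment 23.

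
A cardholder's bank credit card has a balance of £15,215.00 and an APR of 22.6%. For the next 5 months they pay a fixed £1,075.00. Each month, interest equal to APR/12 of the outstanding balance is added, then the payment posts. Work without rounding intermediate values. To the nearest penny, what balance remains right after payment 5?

£11,121.43

Monthly rate r = 22.6%/12 = 1.88333% = 0.0188333.
Each month: B ← B·(1+r) − £1,075.00.
Month 1: interest £286.55; balance after payment £14,426.55.
Month 2: interest £271.70; balance after payment £13,623.25.
Month 3: interest £256.57; balance after payment £12,804.82.
Month 4: interest £241.16; balance after payment £11,970.98.
Month 5: interest £225.45; balance after payment £11,121.43.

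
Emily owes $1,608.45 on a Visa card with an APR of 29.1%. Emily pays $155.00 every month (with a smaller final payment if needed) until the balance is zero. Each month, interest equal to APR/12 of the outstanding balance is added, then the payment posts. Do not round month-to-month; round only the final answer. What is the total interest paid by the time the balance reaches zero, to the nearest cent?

Monthly rate r = 29.1%/12 = 2.425% = 0.02425.
Payoff takes n = ⌈−ln(1 − rB₀/P)/ln(1+r)⌉ = ⌈12.098⌉ = 13 payments; the last is $15.36.
Total paid = 12·$155.00 + $15.36 = $1,875.36.
Total interest = total paid − principal = $1,875.36 − $1,608.45 = $266.91.

$266.91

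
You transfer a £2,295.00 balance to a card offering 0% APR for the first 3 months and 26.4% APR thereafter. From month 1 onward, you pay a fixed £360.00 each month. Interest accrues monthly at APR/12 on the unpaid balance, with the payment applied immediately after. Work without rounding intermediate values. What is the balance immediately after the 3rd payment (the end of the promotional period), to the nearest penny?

Promo months 1–3 at r₀ = 0%/12 = 0; months 4+ at r₁ = 26.4%/12 = 0.022.
After month 3 (no interest yet): B = £2,295.00 − 3·£360.00 = £1,215.00.

£1,215.00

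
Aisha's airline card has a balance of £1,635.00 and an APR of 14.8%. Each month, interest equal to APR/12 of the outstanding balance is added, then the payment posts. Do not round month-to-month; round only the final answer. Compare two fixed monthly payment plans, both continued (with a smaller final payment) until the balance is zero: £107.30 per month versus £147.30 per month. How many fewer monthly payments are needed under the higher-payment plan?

Monthly rate r = 14.8%/12 = 1.23333% = 0.0123333.
At £107.30/mo: n = ⌈−ln(1 − rB₀/P)/ln(1+r)⌉ = 17 payments (last £105.44); total interest = total paid − £1,635.00 = £187.24.
At £147.30/mo: 13 payments (last £1.54); total interest £134.14.
Payments saved = 17 − 13 = 4.

4 fewer payments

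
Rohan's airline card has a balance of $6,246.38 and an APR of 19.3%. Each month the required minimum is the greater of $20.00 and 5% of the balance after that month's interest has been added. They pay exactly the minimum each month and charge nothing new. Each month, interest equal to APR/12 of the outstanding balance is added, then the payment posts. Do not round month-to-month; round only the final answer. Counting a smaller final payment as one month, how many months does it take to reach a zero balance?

Monthly rate r = 19.3%/12 = 1.60833% = 0.0160833.
While 5% of the post-interest balance exceeds $20.00, each month B ← (B·(1+r))·(1 − 0.05), i.e. B shrinks by the factor (1+r)·0.95 = 0.96528.
This holds for months 1–79. Entering month 80 the balance is $383.01; 5% of the post-interest balance is now below $20.00, so the flat $20.00 minimum applies from here.
From month 80 a fixed $20.00 at rate r clears $383.01 in 24 more payments. Total: 79 + 24 = 103 months.

103 months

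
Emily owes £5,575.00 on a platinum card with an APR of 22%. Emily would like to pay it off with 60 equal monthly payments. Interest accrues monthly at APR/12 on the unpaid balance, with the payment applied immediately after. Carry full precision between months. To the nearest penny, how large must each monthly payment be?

Monthly rate r = 22%/12 = 1.83333% = 0.0183333.
Level-payment amortization: P = B₀·r / (1 − (1+r)^(−n)) = 5575.00·0.0183333 / (1 − 1.01833^(−60)).
Denominator 1 − (1+r)^(−60) = 0.663796362.
P = 102.208 / 0.663796362 ≈ 153.98.

£153.98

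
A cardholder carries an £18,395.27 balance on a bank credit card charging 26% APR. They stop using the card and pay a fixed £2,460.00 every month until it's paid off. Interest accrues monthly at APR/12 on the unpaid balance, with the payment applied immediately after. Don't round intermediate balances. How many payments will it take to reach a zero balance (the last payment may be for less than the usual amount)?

Monthly rate r = 26%/12 = 2.16667% = 0.0216667.
Recurrence: B ← B·(1+r) − £2,460.00.
Month 1: interest £398.56; balance after payment £16,333.83.
Month 2: interest £353.90; balance after payment £14,227.73.
Closed form: n = −ln(1 − rB₀/P)/ln(1+r) = −ln(0.83798)/ln(1.02167) ≈ 8.246, so the balance reaches zero during payment 9.

9 months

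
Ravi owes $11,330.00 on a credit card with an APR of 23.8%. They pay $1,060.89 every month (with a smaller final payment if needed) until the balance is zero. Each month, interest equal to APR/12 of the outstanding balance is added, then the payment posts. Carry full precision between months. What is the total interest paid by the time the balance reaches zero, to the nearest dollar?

Monthly rate r = 23.8%/12 = 1.98333% = 0.0198333.
Payoff takes n = ⌈−ln(1 − rB₀/P)/ln(1+r)⌉ = ⌈12.120⌉ = 13 payments; the last is $128.10.
Total paid = 12·$1,060.89 + $128.10 = $12,858.78.
Total interest = total paid − principal = $12,858.78 − $11,330.00 = $1,528.78.

$1,529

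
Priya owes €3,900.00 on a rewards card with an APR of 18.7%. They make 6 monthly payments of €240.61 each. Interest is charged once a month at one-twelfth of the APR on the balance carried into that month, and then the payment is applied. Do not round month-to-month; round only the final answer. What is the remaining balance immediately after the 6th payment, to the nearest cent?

Monthly rate r = 18.7%/12 = 1.55833% = 0.0155833.
Each month: B ← B·(1+r) − €240.61.
Month 1: interest €60.77; balance after payment €3,720.16.
Month 2: interest €57.97; balance after payment €3,537.53.
Month 3: interest €55.13; balance after payment €3,352.04.
Month 4: interest €52.24; balance after payment €3,163.67.
Month 5: interest €49.30; balance after payment €2,972.36.
Month 6: interest €46.32; balance after payment €2,778.07.

€2,778.07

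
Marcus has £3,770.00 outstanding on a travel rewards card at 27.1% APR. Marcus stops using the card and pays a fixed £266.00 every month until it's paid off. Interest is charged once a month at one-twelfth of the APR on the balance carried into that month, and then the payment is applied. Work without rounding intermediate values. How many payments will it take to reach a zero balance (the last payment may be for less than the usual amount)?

18 months

Monthly rate r = 27.1%/12 = 2.25833% = 0.0225833.
Recurrence: B ← B·(1+r) − £266.00.
Month 1: interest £85.14; balance after payment £3,589.14.
Month 2: interest £81.05; balance after payment £3,404.19.
Closed form: n = −ln(1 − rB₀/P)/ln(1+r) = −ln(0.67993)/ln(1.02258) ≈ 17.274, so the balance reaches zero during payment 18.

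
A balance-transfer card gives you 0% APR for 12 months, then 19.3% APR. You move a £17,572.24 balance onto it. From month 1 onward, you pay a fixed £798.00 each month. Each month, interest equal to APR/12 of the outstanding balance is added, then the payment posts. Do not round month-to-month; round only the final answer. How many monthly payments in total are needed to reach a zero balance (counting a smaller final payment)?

Promo months 1–12 at r₀ = 0%/12 = 0; months 13+ at r₁ = 19.3%/12 = 0.0160833.
After month 12 (no interest yet): B = £17,572.24 − 12·£798.00 = £7,996.24.
Then at r₁ with £798.00/mo: n₂ = −ln(1 − r₁·B/P)/ln(1+r₁) ≈ 11.01 → 12 more payments.

24 months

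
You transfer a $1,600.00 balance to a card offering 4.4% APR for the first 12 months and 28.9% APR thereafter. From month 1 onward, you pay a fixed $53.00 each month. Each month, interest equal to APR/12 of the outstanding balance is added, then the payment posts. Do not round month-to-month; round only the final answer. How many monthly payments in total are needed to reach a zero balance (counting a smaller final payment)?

39 payments

Promo months 1–12 at r₀ = 4.4%/12 = 0.00366667; months 13+ at r₁ = 28.9%/12 = 0.0240833.
After month 12: iterate B ← B·(1+r₀) − $53.00 for 12 months → $1,022.85.
Then at r₁ with $53.00/mo: n₂ = −ln(1 − r₁·B/P)/ln(1+r₁) ≈ 26.27 → 27 more payments.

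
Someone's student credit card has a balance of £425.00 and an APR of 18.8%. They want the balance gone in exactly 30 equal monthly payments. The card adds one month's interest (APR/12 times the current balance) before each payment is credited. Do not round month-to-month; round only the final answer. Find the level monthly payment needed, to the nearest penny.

Monthly rate r = 18.8%/12 = 1.56667% = 0.0156667.
Level-payment amortization: P = B₀·r / (1 − (1+r)^(−n)) = 425.00·0.0156667 / (1 − 1.01567^(−30)).
Denominator 1 − (1+r)^(−30) = 0.372716282.
P = 6.65833 / 0.372716282 ≈ 17.86.

£17.86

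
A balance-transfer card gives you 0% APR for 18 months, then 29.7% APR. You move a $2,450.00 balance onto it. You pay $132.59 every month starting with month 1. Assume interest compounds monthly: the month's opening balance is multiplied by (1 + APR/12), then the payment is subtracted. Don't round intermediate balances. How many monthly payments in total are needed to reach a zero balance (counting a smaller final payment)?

19 months

Promo months 1–18 at r₀ = 0%/12 = 0; months 19+ at r₁ = 29.7%/12 = 0.02475.
After month 18 (no interest yet): B = $2,450.00 − 18·$132.59 = $63.38.
Then at r₁ with $132.59/mo: n₂ = −ln(1 − r₁·B/P)/ln(1+r₁) ≈ 0.49 → 1 more payments.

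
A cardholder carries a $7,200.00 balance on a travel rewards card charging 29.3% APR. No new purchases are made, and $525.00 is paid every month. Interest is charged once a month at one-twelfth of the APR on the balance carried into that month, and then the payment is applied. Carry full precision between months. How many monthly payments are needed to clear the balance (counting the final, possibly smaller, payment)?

Monthly rate r = 29.3%/12 = 2.44167% = 0.0244167.
Recurrence: B ← B·(1+r) − $525.00.
Month 1: interest $175.80; balance after payment $6,850.80.
Month 2: interest $167.27; balance after payment $6,493.07.
Closed form: n = −ln(1 − rB₀/P)/ln(1+r) = −ln(0.66514)/ln(1.02442) ≈ 16.903, so the balance reaches zero during payment 17.

17 payments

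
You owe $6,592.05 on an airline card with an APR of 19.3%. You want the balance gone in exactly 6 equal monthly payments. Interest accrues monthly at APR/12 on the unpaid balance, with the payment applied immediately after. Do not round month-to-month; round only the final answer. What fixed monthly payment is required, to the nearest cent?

Monthly rate r = 19.3%/12 = 1.60833% = 0.0160833.
Level-payment amortization: P = B₀·r / (1 − (1+r)^(−n)) = 6592.05·0.0160833 / (1 − 1.01608^(−6)).
Denominator 1 − (1+r)^(−6) = 0.0912926654.
P = 106.022 / 0.0912926654 ≈ 1161.34.

$1,161.34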